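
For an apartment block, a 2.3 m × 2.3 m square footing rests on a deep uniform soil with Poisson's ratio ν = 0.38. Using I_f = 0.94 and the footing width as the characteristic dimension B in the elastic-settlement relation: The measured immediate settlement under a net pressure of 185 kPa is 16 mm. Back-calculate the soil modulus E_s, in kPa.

E_s ≈ 21400 kPa

S_e = q·B·(1−ν²)/E_s · I_f  ⇒  E_s = q·B·(1−ν²)·I_f / S_e.
E_s = 185 × 2.3 × 0.8556 × 0.94 / 0.016 = 21390 kPa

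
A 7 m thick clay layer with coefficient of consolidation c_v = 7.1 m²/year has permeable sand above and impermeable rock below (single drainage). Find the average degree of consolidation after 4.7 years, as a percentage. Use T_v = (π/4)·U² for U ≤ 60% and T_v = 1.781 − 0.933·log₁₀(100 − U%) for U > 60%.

U ≈ 84.9 %

Drainage path length: H_d = H = 7 m (single drainage).
T_v = c_v·t/H_d² = 7.1×4.7/7² = 0.68102.
T_v = 0.68102 corresponds to the U > 60% branch:
U = 1 − 10^((1.781 − T_v)/0.933)/100 = 0.849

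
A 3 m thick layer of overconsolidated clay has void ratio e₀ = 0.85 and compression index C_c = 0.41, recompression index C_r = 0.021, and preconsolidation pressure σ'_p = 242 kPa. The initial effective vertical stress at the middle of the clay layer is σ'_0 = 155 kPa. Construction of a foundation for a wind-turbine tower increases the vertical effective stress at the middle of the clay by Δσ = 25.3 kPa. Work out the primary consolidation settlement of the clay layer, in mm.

Final effective stress: σ'_f = 155 + 25.3 = 180.3 kPa.
σ'_f = 180.3 ≤ σ'_p = 242 kPa, so the clay remains overconsolidated and only the recompression index applies:
S_c = C_r·H/(1+e₀)·log₁₀(σ'_f/σ'_0) = 0.021×3/1.85×log₁₀(180.3/155)
    = 0.034054 × 0.065664 = 0.002236 m

S_c ≈ 2.24 mm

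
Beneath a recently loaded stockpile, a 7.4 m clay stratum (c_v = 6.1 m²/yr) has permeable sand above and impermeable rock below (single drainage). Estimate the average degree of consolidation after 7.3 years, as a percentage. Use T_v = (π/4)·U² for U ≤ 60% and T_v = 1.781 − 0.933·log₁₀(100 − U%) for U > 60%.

U ≈ 89.1 %

Drainage path length: H_d = H = 7.4 m (single drainage).
T_v = c_v·t/H_d² = 6.1×7.3/7.4² = 0.81318.
T_v = 0.81318 corresponds to the U > 60% branch:
U = 1 − 10^((1.781 − T_v)/0.933)/100 = 0.891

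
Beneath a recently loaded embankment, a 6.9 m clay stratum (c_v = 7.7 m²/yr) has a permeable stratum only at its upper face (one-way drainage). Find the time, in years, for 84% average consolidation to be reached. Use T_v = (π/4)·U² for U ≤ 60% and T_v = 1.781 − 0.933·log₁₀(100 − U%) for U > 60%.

Drainage path length: H_d = H = 6.9 m (single drainage).
U > 60%: T_v = 1.781 − 0.933·log₁₀(100 − 84) = 0.65756.
t = T_v·H_d²/c_v = 0.65756×6.9²/7.7 = 4.066 years.

t ≈ 4.07 years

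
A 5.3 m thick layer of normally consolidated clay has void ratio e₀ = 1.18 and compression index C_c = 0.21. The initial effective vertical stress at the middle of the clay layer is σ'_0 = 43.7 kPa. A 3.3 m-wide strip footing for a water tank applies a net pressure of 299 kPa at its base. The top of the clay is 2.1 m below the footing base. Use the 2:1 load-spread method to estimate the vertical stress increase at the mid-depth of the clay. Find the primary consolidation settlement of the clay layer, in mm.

S_c ≈ 296 mm

Mid-depth of clay below the footing base: z = 2.1 + 5.3/2 = 4.75 m.
Stress increase at mid-clay by the 2:1 spreading method:
Δσ = qB/(B+z) = 299×3.3/(3.3+4.75) = 122.57 kPa
Final effective stress: σ'_f = σ'_0 + Δσ = 43.7 + 122.57 = 166.27 kPa.
Normally consolidated clay, so the full stress increment lies on the virgin compression line:
S_c = C_c·H/(1+e₀)·log₁₀(σ'_f/σ'_0) = 0.21×5.3/(1+1.18)×log₁₀(166.27/43.7)
    = 0.51055 × 0.58033 = 0.2963 m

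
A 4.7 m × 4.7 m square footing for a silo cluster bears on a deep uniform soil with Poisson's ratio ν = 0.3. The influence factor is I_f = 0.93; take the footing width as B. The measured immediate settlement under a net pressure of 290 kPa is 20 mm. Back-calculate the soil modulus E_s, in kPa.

E_s ≈ 57700 kPa

S_e = q·B·(1−ν²)/E_s · I_f  ⇒  E_s = q·B·(1−ν²)·I_f / S_e.
E_s = 290 × 4.7 × 0.91 × 0.93 / 0.02 = 57680 kPa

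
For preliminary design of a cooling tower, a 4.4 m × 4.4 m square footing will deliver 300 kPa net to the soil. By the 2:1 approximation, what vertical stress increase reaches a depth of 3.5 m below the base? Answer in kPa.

By the 2:1 method the load spreads at 1 horizontal : 2 vertical, so at depth z the loaded area has grown by z in each plan dimension:
Δσ = qBL/((B+z)(L+z)) = 300×4.4×4.4/((4.4+3.5)(4.4+3.5)) = 93.062 kPa

Δσ_z ≈ 93.1 kPa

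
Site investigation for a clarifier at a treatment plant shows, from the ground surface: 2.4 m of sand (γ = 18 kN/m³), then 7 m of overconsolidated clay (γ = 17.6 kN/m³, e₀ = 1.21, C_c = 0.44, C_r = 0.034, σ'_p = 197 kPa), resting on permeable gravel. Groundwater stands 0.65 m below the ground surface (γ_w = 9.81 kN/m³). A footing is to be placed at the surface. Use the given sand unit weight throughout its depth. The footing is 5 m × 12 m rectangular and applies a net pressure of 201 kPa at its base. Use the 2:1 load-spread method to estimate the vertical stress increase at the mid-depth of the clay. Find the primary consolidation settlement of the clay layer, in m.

Mid-depth of clay below the ground surface: z = 2.4 + 7/2 = 5.9 m.
Total vertical stress at mid-clay: σ_v = 18×2.4 + 17.6×3.5 = 104.8 kPa.
Pore pressure: u = 9.81×(5.9 − 0.65) = 51.503 kPa.
Initial effective stress: σ'_0 = σ_v − u = 104.8 − 51.503 = 53.297 kPa.
Stress increase at mid-clay by the 2:1 spreading method:
Δσ = qBL/((B+z)(L+z)) = 201×5×12/((5+5.9)(12+5.9)) = 61.811 kPa
Final effective stress: σ'_f = 53.297 + 61.811 = 115.11 kPa.
σ'_f = 115.11 ≤ σ'_p = 197 kPa, so the clay remains overconsolidated and only the recompression index applies:
S_c = C_r·H/(1+e₀)·log₁₀(σ'_f/σ'_0) = 0.034×7/2.21×log₁₀(115.11/53.297)
    = 0.10769 × 0.33441 = 0.03601 m

S_c ≈ 0.036 m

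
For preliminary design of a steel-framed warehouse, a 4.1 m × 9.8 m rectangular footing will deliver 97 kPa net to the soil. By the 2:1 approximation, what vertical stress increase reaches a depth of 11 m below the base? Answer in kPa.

Δσ_z ≈ 12.4 kPa

By the 2:1 method the load spreads at 1 horizontal : 2 vertical, so at depth z the loaded area has grown by z in each plan dimension:
Δσ = qBL/((B+z)(L+z)) = 97×4.1×9.8/((4.1+11)(9.8+11)) = 12.409 kPa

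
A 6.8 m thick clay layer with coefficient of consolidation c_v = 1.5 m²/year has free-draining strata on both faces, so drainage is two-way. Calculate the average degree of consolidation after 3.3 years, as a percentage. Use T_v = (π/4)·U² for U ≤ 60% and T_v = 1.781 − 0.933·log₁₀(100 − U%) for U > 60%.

U ≈ 71.8 %

Drainage path length: H_d = H/2 = 3.4 m (double drainage).
T_v = c_v·t/H_d² = 1.5×3.3/3.4² = 0.4282.
T_v = 0.4282 corresponds to the U > 60% branch:
U = 1 − 10^((1.781 − T_v)/0.933)/100 = 0.7182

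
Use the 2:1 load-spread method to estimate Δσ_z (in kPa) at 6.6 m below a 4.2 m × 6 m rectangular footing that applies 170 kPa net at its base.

By the 2:1 method the load spreads at 1 horizontal : 2 vertical, so at depth z the loaded area has grown by z in each plan dimension:
Δσ = qBL/((B+z)(L+z)) = 170×4.2×6/((4.2+6.6)(6+6.6)) = 31.481 kPa

Δσ_z ≈ 31.5 kPa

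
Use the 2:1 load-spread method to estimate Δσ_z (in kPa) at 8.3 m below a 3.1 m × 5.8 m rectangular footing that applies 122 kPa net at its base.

By the 2:1 method the load spreads at 1 horizontal : 2 vertical, so at depth z the loaded area has grown by z in each plan dimension:
Δσ = qBL/((B+z)(L+z)) = 122×3.1×5.8/((3.1+8.3)(5.8+8.3)) = 13.647 kPa

Δσ_z ≈ 13.6 kPa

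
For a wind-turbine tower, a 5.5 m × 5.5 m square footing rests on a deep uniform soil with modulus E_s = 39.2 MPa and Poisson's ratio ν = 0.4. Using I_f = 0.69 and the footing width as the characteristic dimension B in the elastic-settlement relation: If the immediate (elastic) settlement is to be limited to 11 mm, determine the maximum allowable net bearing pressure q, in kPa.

E_s = 39.2 MPa = 39200 kPa.
S_e = q·B·(1−ν²)/E_s · I_f  ⇒  q = S_e·E_s / (B·(1−ν²)·I_f).
q = 0.011 × 39200 / (5.5 × 0.84 × 0.69) = 135.3 kPa

q ≈ 135 kPa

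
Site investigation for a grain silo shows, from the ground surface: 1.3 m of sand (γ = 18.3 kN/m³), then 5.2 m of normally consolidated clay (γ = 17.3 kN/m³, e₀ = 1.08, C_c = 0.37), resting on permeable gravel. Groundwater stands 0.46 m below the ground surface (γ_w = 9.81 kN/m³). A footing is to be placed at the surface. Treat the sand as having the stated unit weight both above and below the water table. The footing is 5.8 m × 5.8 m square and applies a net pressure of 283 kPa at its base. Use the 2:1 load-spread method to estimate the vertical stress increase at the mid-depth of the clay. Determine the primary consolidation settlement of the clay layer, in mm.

Mid-depth of clay below the ground surface: z = 1.3 + 5.2/2 = 3.9 m.
Total vertical stress at mid-clay: σ_v = 18.3×1.3 + 17.3×2.6 = 68.77 kPa.
Pore pressure: u = 9.81×(3.9 − 0.46) = 33.746 kPa.
Initial effective stress: σ'_0 = σ_v − u = 68.77 − 33.746 = 35.024 kPa.
Stress increase at mid-clay by the 2:1 spreading method:
Δσ = qBL/((B+z)(L+z)) = 283×5.8×5.8/((5.8+3.9)(5.8+3.9)) = 101.18 kPa
Final effective stress: σ'_f = σ'_0 + Δσ = 35.024 + 101.18 = 136.2 kPa.
Normally consolidated clay, so the full stress increment lies on the virgin compression line:
S_c = C_c·H/(1+e₀)·log₁₀(σ'_f/σ'_0) = 0.37×5.2/(1+1.08)×log₁₀(136.2/35.024)
    = 0.925 × 0.58981 = 0.5456 m

S_c ≈ 546 mm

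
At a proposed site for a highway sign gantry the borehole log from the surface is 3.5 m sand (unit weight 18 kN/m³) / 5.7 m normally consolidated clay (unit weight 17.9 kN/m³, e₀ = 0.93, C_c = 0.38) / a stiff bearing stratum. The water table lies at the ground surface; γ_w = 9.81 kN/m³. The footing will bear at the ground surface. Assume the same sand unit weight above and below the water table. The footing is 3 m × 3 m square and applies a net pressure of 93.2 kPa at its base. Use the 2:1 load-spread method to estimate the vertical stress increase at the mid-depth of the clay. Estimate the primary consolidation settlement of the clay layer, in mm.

S_c ≈ 82.9 mm

Mid-depth of clay below the ground surface: z = 3.5 + 5.7/2 = 6.35 m.
Total vertical stress at mid-clay: σ_v = 18×3.5 + 17.9×2.85 = 114.02 kPa.
Pore pressure: u = 9.81×(6.35 − 0) = 62.294 kPa.
Initial effective stress: σ'_0 = σ_v − u = 114.02 − 62.294 = 51.726 kPa.
Stress increase at mid-clay by the 2:1 spreading method:
Δσ = qBL/((B+z)(L+z)) = 93.2×3×3/((3+6.35)(3+6.35)) = 9.5948 kPa
Final effective stress: σ'_f = σ'_0 + Δσ = 51.726 + 9.5948 = 61.321 kPa.
Normally consolidated clay, so the full stress increment lies on the virgin compression line:
S_c = C_c·H/(1+e₀)·log₁₀(σ'_f/σ'_0) = 0.38×5.7/(1+0.93)×log₁₀(61.321/51.726)
    = 1.1223 × 0.0739 = 0.08294 m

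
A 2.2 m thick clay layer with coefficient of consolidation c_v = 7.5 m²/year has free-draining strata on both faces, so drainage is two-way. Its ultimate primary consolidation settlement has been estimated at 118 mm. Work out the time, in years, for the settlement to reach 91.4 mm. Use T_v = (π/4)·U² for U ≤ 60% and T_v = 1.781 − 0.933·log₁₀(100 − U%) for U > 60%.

t ≈ 0.0837 years

Drainage path length: H_d = H/2 = 1.1 m (double drainage).
U = S(t)/S_ult = 91.4/118 = 0.7746.
U > 60%: T_v = 1.781 − 0.933·log₁₀(100 − 77.458) = 0.51865.
t = T_v·H_d²/c_v = 0.51865×1.1²/7.5 = 0.08368 years.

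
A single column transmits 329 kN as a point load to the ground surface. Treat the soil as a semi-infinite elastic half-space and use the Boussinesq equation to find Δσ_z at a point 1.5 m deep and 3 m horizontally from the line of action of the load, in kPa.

Boussinesq vertical stress below a point load on an elastic half-space:
Δσ_z = 3P/(2πz²) · [1 + (r/z)²]^(−5/2)
r/z = 3/1.5 = 2; [1+(r/z)²]^(−5/2) = 0.017889.
Δσ_z = 3×329/(2π×1.5²) × 0.017889 = 69.816 × 0.017889 = 1.249 kPa

Δσ_z ≈ 1.25 kPa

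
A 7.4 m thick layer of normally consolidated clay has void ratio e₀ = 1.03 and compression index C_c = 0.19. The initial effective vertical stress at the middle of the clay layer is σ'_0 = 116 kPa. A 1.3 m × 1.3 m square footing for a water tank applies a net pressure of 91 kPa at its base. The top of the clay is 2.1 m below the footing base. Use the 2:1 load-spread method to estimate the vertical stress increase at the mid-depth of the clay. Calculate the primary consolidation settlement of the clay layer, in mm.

S_c ≈ 7.81 mm

Mid-depth of clay below the footing base: z = 2.1 + 7.4/2 = 5.8 m.
Stress increase at mid-clay by the 2:1 spreading method:
Δσ = qBL/((B+z)(L+z)) = 91×1.3×1.3/((1.3+5.8)(1.3+5.8)) = 3.0508 kPa
Final effective stress: σ'_f = σ'_0 + Δσ = 116 + 3.0508 = 119.05 kPa.
Normally consolidated clay, so the full stress increment lies on the virgin compression line:
S_c = C_c·H/(1+e₀)·log₁₀(σ'_f/σ'_0) = 0.19×7.4/(1+1.03)×log₁₀(119.05/116)
    = 0.69261 × 0.011271 = 0.007806 m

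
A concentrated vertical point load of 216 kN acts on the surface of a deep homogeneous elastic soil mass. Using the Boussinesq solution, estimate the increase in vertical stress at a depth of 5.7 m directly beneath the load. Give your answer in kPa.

Δσ_z ≈ 3.17 kPa

Boussinesq vertical stress below a point load on an elastic half-space:
Δσ_z = 3P/(2πz²) · [1 + (r/z)²]^(−5/2)
r/z = 0/5.7 = 0; [1+(r/z)²]^(−5/2) = 1.
Δσ_z = 3×216/(2π×5.7²) × 1 = 3.1743 × 1 = 3.174 kPa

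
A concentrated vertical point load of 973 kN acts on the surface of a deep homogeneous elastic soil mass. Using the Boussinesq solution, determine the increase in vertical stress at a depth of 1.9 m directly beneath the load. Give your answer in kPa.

Δσ_z ≈ 129 kPa

Boussinesq vertical stress below a point load on an elastic half-space:
Δσ_z = 3P/(2πz²) · [1 + (r/z)²]^(−5/2)
r/z = 0/1.9 = 0; [1+(r/z)²]^(−5/2) = 1.
Δσ_z = 3×973/(2π×1.9²) × 1 = 128.69 × 1 = 128.7 kPa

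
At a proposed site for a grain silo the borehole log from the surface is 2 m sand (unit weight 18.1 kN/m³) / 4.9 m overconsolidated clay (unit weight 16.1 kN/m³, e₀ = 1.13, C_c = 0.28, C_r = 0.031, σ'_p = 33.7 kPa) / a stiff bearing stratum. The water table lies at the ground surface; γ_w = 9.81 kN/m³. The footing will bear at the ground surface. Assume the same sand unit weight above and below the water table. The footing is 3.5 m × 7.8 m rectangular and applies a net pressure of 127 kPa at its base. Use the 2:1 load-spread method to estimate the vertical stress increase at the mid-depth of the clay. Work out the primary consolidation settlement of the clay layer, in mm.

Mid-depth of clay below the ground surface: z = 2 + 4.9/2 = 4.45 m.
Total vertical stress at mid-clay: σ_v = 18.1×2 + 16.1×2.45 = 75.645 kPa.
Pore pressure: u = 9.81×(4.45 − 0) = 43.655 kPa.
Initial effective stress: σ'_0 = σ_v − u = 75.645 − 43.655 = 31.99 kPa.
Stress increase at mid-clay by the 2:1 spreading method:
Δσ = qBL/((B+z)(L+z)) = 127×3.5×7.8/((3.5+4.45)(7.8+4.45)) = 35.601 kPa
Final effective stress: σ'_f = 31.99 + 35.601 = 67.591 kPa.
σ'_f = 67.591 > σ'_p = 33.7 kPa, so the stress path crosses the preconsolidation pressure — recompression up to σ'_p, then virgin compression beyond:
S_c = H/(1+e₀)·[C_r·log₁₀(σ'_p/σ'_0) + C_c·log₁₀(σ'_f/σ'_p)]
    = 4.9/2.13 × [0.031×log₁₀(33.7/31.99) + 0.28×log₁₀(67.591/33.7)]
    = 2.3005 × [0.00070109 + 0.084633] = 0.1963 m

S_c ≈ 196 mm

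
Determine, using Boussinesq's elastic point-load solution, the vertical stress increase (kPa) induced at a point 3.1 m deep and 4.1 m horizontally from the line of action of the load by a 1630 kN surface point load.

Boussinesq vertical stress below a point load on an elastic half-space:
Δσ_z = 3P/(2πz²) · [1 + (r/z)²]^(−5/2)
r/z = 4.1/3.1 = 1.3226; [1+(r/z)²]^(−5/2) = 0.079795.
Δσ_z = 3×1630/(2π×3.1²) × 0.079795 = 80.985 × 0.079795 = 6.462 kPa

Δσ_z ≈ 6.46 kPa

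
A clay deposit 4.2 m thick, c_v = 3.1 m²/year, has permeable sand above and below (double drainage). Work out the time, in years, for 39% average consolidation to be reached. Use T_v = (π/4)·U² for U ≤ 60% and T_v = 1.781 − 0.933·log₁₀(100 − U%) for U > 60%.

Drainage path length: H_d = H/2 = 2.1 m (double drainage).
U ≤ 60%: T_v = (π/4)·U² = (π/4)×0.39² = 0.11946.
t = T_v·H_d²/c_v = 0.11946×2.1²/3.1 = 0.1699 years.

t ≈ 0.17 years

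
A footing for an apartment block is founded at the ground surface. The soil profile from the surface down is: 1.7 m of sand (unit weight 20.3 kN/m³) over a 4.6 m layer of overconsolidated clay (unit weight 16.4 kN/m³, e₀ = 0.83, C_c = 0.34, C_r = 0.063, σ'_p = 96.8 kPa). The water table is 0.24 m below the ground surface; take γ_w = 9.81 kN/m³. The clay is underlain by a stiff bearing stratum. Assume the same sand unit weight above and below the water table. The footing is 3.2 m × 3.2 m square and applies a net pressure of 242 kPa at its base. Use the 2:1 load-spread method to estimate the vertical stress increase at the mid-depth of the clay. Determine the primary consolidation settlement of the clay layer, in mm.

S_c ≈ 58.8 mm

Mid-depth of clay below the ground surface: z = 1.7 + 4.6/2 = 4 m.
Total vertical stress at mid-clay: σ_v = 20.3×1.7 + 16.4×2.3 = 72.23 kPa.
Pore pressure: u = 9.81×(4 − 0.24) = 36.886 kPa.
Initial effective stress: σ'_0 = σ_v − u = 72.23 − 36.886 = 35.344 kPa.
Stress increase at mid-clay by the 2:1 spreading method:
Δσ = qBL/((B+z)(L+z)) = 242×3.2×3.2/((3.2+4)(3.2+4)) = 47.802 kPa
Final effective stress: σ'_f = 35.344 + 47.802 = 83.146 kPa.
σ'_f = 83.146 ≤ σ'_p = 96.8 kPa, so the clay remains overconsolidated and only the recompression index applies:
S_c = C_r·H/(1+e₀)·log₁₀(σ'_f/σ'_0) = 0.063×4.6/1.83×log₁₀(83.146/35.344)
    = 0.15836 × 0.37153 = 0.05884 m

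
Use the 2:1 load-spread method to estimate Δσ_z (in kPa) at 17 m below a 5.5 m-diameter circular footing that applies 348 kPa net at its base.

Δσ_z ≈ 20.8 kPa

By the 2:1 method the load spreads at 1 horizontal : 2 vertical, so at depth z the loaded area has grown by z in each plan dimension:
Δσ ≈ qD²/(D+z)² = 348×5.5²/(5.5+17)² = 20.794 kPa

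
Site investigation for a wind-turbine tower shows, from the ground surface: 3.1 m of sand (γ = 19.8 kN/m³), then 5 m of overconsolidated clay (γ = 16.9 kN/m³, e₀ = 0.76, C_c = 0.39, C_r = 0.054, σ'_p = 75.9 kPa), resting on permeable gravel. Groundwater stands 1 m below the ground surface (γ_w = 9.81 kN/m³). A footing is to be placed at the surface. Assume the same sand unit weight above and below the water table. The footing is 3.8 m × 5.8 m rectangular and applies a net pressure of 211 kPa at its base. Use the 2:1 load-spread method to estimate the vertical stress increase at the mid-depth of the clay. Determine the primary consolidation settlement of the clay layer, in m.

Mid-depth of clay below the ground surface: z = 3.1 + 5/2 = 5.6 m.
Total vertical stress at mid-clay: σ_v = 19.8×3.1 + 16.9×2.5 = 103.63 kPa.
Pore pressure: u = 9.81×(5.6 − 1) = 45.126 kPa.
Initial effective stress: σ'_0 = σ_v − u = 103.63 − 45.126 = 58.504 kPa.
Stress increase at mid-clay by the 2:1 spreading method:
Δσ = qBL/((B+z)(L+z)) = 211×3.8×5.8/((3.8+5.6)(5.8+5.6)) = 43.397 kPa
Final effective stress: σ'_f = 58.504 + 43.397 = 101.9 kPa.
σ'_f = 101.9 > σ'_p = 75.9 kPa, so the stress path crosses the preconsolidation pressure — recompression up to σ'_p, then virgin compression beyond:
S_c = H/(1+e₀)·[C_r·log₁₀(σ'_p/σ'_0) + C_c·log₁₀(σ'_f/σ'_p)]
    = 5/1.76 × [0.054×log₁₀(75.9/58.504) + 0.39×log₁₀(101.9/75.9)]
    = 2.8409 × [0.006105 + 0.049894] = 0.1591 m

S_c ≈ 0.159 m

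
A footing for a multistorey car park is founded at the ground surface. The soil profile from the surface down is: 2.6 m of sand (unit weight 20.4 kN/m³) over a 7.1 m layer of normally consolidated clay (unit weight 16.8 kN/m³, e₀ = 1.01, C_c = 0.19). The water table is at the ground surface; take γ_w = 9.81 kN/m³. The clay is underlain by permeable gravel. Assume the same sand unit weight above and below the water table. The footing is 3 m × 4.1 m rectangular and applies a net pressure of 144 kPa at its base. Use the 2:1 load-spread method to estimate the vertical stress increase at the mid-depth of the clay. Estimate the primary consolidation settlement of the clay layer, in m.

S_c ≈ 0.0898 m

Mid-depth of clay below the ground surface: z = 2.6 + 7.1/2 = 6.15 m.
Total vertical stress at mid-clay: σ_v = 20.4×2.6 + 16.8×3.55 = 112.68 kPa.
Pore pressure: u = 9.81×(6.15 − 0) = 60.332 kPa.
Initial effective stress: σ'_0 = σ_v − u = 112.68 − 60.332 = 52.348 kPa.
Stress increase at mid-clay by the 2:1 spreading method:
Δσ = qBL/((B+z)(L+z)) = 144×3×4.1/((3+6.15)(4.1+6.15)) = 18.885 kPa
Final effective stress: σ'_f = σ'_0 + Δσ = 52.348 + 18.885 = 71.233 kPa.
Normally consolidated clay, so the full stress increment lies on the virgin compression line:
S_c = C_c·H/(1+e₀)·log₁₀(σ'_f/σ'_0) = 0.19×7.1/(1+1.01)×log₁₀(71.233/52.348)
    = 0.67114 × 0.13378 = 0.08979 m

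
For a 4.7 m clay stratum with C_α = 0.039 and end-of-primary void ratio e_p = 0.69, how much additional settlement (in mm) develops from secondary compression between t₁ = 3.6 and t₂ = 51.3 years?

Secondary compression: S_s = C_α·H/(1+e_p)·log₁₀(t₂/t₁)
S_s = 0.039×4.7/(1+0.69)×log₁₀(51.3/3.6)
    = 0.1085 × 1.154 = 0.1251 m

S_s ≈ 125 mm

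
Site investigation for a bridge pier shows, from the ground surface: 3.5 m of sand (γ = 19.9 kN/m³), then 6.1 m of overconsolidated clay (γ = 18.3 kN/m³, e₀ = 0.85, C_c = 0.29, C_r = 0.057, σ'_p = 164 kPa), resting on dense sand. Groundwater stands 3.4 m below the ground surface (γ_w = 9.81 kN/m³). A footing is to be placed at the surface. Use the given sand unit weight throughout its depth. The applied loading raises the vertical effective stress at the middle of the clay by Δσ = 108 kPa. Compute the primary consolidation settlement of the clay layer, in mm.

S_c ≈ 133 mm

Mid-depth of clay below the ground surface: z = 3.5 + 6.1/2 = 6.55 m.
Total vertical stress at mid-clay: σ_v = 19.9×3.5 + 18.3×3.05 = 125.46 kPa.
Pore pressure: u = 9.81×(6.55 − 3.4) = 30.902 kPa.
Initial effective stress: σ'_0 = σ_v − u = 125.46 − 30.902 = 94.558 kPa.
Final effective stress: σ'_f = 94.558 + 108 = 202.56 kPa.
σ'_f = 202.56 > σ'_p = 164 kPa, so the stress path crosses the preconsolidation pressure — recompression up to σ'_p, then virgin compression beyond:
S_c = H/(1+e₀)·[C_r·log₁₀(σ'_p/σ'_0) + C_c·log₁₀(σ'_f/σ'_p)]
    = 6.1/1.85 × [0.057×log₁₀(164/94.558) + 0.29×log₁₀(202.56/164)]
    = 3.2973 × [0.013631 + 0.026596] = 0.1326 m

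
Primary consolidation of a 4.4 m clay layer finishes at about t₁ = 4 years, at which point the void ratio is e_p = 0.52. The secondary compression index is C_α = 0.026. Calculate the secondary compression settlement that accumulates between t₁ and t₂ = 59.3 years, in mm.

S_s ≈ 88.1 mm

Secondary compression: S_s = C_α·H/(1+e_p)·log₁₀(t₂/t₁)
S_s = 0.026×4.4/(1+0.52)×log₁₀(59.3/4)
    = 0.07526 × 1.171 = 0.08813 m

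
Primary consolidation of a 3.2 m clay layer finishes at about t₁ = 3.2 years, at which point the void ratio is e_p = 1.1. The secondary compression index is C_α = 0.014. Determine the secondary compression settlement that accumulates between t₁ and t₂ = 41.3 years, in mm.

Secondary compression: S_s = C_α·H/(1+e_p)·log₁₀(t₂/t₁)
S_s = 0.014×3.2/(1+1.1)×log₁₀(41.3/3.2)
    = 0.02133 × 1.111 = 0.0237 m

S_s ≈ 23.7 mm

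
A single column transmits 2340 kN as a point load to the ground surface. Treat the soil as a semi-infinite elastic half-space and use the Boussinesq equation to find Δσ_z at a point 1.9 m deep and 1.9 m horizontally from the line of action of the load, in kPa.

Δσ_z ≈ 54.7 kPa

Boussinesq vertical stress below a point load on an elastic half-space:
Δσ_z = 3P/(2πz²) · [1 + (r/z)²]^(−5/2)
r/z = 1.9/1.9 = 1; [1+(r/z)²]^(−5/2) = 0.17678.
Δσ_z = 3×2340/(2π×1.9²) × 0.17678 = 309.49 × 0.17678 = 54.71 kPa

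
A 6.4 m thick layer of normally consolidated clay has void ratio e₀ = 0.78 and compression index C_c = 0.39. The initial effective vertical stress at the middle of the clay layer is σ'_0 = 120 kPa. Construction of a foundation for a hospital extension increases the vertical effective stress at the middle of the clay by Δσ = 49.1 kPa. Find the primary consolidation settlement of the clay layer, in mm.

S_c ≈ 209 mm

Final effective stress: σ'_f = σ'_0 + Δσ = 120 + 49.1 = 169.1 kPa.
Normally consolidated clay, so the full stress increment lies on the virgin compression line:
S_c = C_c·H/(1+e₀)·log₁₀(σ'_f/σ'_0) = 0.39×6.4/(1+0.78)×log₁₀(169.1/120)
    = 1.4022 × 0.14896 = 0.2089 m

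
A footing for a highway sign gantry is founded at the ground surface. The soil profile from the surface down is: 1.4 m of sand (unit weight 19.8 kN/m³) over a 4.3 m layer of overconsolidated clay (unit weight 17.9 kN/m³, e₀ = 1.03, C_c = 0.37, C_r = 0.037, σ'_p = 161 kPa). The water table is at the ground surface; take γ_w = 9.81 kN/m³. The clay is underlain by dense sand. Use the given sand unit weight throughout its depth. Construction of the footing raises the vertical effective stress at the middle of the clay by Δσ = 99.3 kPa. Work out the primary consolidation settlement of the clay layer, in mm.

Mid-depth of clay below the ground surface: z = 1.4 + 4.3/2 = 3.55 m.
Total vertical stress at mid-clay: σ_v = 19.8×1.4 + 17.9×2.15 = 66.205 kPa.
Pore pressure: u = 9.81×(3.55 − 0) = 34.825 kPa.
Initial effective stress: σ'_0 = σ_v − u = 66.205 − 34.825 = 31.38 kPa.
Final effective stress: σ'_f = 31.38 + 99.3 = 130.68 kPa.
σ'_f = 130.68 ≤ σ'_p = 161 kPa, so the clay remains overconsolidated and only the recompression index applies:
S_c = C_r·H/(1+e₀)·log₁₀(σ'_f/σ'_0) = 0.037×4.3/2.03×log₁₀(130.68/31.38)
    = 0.078373 × 0.61956 = 0.04856 m

S_c ≈ 48.6 mm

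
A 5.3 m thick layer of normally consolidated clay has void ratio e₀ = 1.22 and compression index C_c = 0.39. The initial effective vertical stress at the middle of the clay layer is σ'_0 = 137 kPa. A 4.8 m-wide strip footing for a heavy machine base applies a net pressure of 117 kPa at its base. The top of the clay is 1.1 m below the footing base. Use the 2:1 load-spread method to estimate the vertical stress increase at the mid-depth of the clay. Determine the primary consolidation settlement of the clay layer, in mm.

S_c ≈ 158 mm

Mid-depth of clay below the footing base: z = 1.1 + 5.3/2 = 3.75 m.
Stress increase at mid-clay by the 2:1 spreading method:
Δσ = qB/(B+z) = 117×4.8/(4.8+3.75) = 65.684 kPa
Final effective stress: σ'_f = σ'_0 + Δσ = 137 + 65.684 = 202.68 kPa.
Normally consolidated clay, so the full stress increment lies on the virgin compression line:
S_c = C_c·H/(1+e₀)·log₁₀(σ'_f/σ'_0) = 0.39×5.3/(1+1.22)×log₁₀(202.68/137)
    = 0.93108 × 0.17009 = 0.1584 m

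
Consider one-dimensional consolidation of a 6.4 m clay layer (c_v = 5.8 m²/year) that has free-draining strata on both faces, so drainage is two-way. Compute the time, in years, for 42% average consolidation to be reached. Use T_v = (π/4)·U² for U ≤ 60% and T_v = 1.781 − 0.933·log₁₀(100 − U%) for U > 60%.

t ≈ 0.245 years

Drainage path length: H_d = H/2 = 3.2 m (double drainage).
U ≤ 60%: T_v = (π/4)·U² = (π/4)×0.42² = 0.13854.
t = T_v·H_d²/c_v = 0.13854×3.2²/5.8 = 0.2446 years.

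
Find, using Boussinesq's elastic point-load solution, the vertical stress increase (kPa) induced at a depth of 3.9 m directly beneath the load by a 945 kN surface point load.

Boussinesq vertical stress below a point load on an elastic half-space:
Δσ_z = 3P/(2πz²) · [1 + (r/z)²]^(−5/2)
r/z = 0/3.9 = 0; [1+(r/z)²]^(−5/2) = 1.
Δσ_z = 3×945/(2π×3.9²) × 1 = 29.665 × 1 = 29.66 kPa

Δσ_z ≈ 29.7 kPa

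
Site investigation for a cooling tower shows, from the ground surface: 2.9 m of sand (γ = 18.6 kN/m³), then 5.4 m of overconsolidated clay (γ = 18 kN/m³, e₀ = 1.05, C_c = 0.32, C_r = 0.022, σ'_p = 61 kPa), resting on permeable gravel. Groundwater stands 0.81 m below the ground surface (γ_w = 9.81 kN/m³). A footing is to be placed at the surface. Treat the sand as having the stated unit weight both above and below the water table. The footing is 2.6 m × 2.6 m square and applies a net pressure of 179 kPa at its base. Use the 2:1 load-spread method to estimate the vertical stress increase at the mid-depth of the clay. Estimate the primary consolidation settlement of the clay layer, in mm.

S_c ≈ 70.8 mm

Mid-depth of clay below the ground surface: z = 2.9 + 5.4/2 = 5.6 m.
Total vertical stress at mid-clay: σ_v = 18.6×2.9 + 18×2.7 = 102.54 kPa.
Pore pressure: u = 9.81×(5.6 − 0.81) = 46.99 kPa.
Initial effective stress: σ'_0 = σ_v − u = 102.54 − 46.99 = 55.55 kPa.
Stress increase at mid-clay by the 2:1 spreading method:
Δσ = qBL/((B+z)(L+z)) = 179×2.6×2.6/((2.6+5.6)(2.6+5.6)) = 17.996 kPa
Final effective stress: σ'_f = 55.55 + 17.996 = 73.546 kPa.
σ'_f = 73.546 > σ'_p = 61 kPa, so the stress path crosses the preconsolidation pressure — recompression up to σ'_p, then virgin compression beyond:
S_c = H/(1+e₀)·[C_r·log₁₀(σ'_p/σ'_0) + C_c·log₁₀(σ'_f/σ'_p)]
    = 5.4/2.05 × [0.022×log₁₀(61/55.55) + 0.32×log₁₀(73.546/61)]
    = 2.6341 × [0.00089421 + 0.025993] = 0.07082 m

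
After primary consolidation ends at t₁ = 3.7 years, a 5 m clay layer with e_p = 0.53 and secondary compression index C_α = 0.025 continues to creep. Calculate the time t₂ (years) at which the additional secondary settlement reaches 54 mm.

S_s = C_α·H/(1+e_p)·log₁₀(t₂/t₁) ⇒ log₁₀(t₂/t₁) = S_s·(1+e_p)/(C_α·H).
log₁₀(t₂/t₁) = 0.054 × (1+0.53) / (0.025×5) = 0.661
t₂ = t₁ × 10^0.661 = 3.7 × 4.581 = 16.95 years

t₂ ≈ 16.9 years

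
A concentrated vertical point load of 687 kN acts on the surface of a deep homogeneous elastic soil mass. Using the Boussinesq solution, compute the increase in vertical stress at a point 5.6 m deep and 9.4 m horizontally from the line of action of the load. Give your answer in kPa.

Δσ_z ≈ 0.367 kPa

Boussinesq vertical stress below a point load on an elastic half-space:
Δσ_z = 3P/(2πz²) · [1 + (r/z)²]^(−5/2)
r/z = 9.4/5.6 = 1.6786; [1+(r/z)²]^(−5/2) = 0.035117.
Δσ_z = 3×687/(2π×5.6²) × 0.035117 = 10.46 × 0.035117 = 0.3673 kPa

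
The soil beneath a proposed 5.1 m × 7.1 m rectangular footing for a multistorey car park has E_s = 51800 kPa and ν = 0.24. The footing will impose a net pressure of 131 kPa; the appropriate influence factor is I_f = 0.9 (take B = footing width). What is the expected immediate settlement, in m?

S_e ≈ 0.0109 m

Immediate (elastic) settlement: S_e = q·B·(1−ν²)/E_s · I_f.
S_e = 131 × 5.1 × (1 − 0.24²) / 51800 × 0.9
    = 131 × 5.1 × 0.9424 / 51800 × 0.9
    = 0.01094 m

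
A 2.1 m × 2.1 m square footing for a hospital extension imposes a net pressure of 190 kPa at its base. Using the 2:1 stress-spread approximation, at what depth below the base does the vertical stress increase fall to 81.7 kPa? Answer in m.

z ≈ 1.1 m

2:1 spreading — at depth z the loaded area has grown by z in each plan dimension:
qB²/(B+z)² = Δσ_z ⇒ z = B(√(q/Δσ_z) − 1) = 2.1×(√(190/81.7) − 1) = 1.102 m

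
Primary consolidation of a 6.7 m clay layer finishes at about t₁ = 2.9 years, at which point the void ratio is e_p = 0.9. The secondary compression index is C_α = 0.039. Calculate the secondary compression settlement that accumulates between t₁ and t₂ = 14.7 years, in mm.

Secondary compression: S_s = C_α·H/(1+e_p)·log₁₀(t₂/t₁)
S_s = 0.039×6.7/(1+0.9)×log₁₀(14.7/2.9)
    = 0.1375 × 0.7049 = 0.09694 m

S_s ≈ 96.9 mm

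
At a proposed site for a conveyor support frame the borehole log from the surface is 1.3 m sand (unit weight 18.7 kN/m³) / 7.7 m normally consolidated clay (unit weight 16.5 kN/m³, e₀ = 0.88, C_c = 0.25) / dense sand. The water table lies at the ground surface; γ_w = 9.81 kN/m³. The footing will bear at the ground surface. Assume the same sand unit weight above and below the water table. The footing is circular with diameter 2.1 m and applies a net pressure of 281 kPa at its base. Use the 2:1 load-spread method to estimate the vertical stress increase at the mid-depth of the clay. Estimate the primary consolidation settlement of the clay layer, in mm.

Mid-depth of clay below the ground surface: z = 1.3 + 7.7/2 = 5.15 m.
Total vertical stress at mid-clay: σ_v = 18.7×1.3 + 16.5×3.85 = 87.835 kPa.
Pore pressure: u = 9.81×(5.15 − 0) = 50.522 kPa.
Initial effective stress: σ'_0 = σ_v − u = 87.835 − 50.522 = 37.313 kPa.
Stress increase at mid-clay by the 2:1 spreading method:
Δσ ≈ qD²/(D+z)² = 281×2.1²/(2.1+5.15)² = 23.576 kPa
Final effective stress: σ'_f = σ'_0 + Δσ = 37.313 + 23.576 = 60.889 kPa.
Normally consolidated clay, so the full stress increment lies on the virgin compression line:
S_c = C_c·H/(1+e₀)·log₁₀(σ'_f/σ'_0) = 0.25×7.7/(1+0.88)×log₁₀(60.889/37.313)
    = 1.0239 × 0.21268 = 0.2178 m

S_c ≈ 218 mm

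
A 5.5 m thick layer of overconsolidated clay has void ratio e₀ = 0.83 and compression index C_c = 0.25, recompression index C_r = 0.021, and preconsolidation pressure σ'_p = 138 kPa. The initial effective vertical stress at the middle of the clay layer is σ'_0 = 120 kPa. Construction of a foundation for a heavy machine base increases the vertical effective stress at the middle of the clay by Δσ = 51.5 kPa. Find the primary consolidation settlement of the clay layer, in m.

S_c ≈ 0.0747 m

Final effective stress: σ'_f = 120 + 51.5 = 171.5 kPa.
σ'_f = 171.5 > σ'_p = 138 kPa, so the stress path crosses the preconsolidation pressure — recompression up to σ'_p, then virgin compression beyond:
S_c = H/(1+e₀)·[C_r·log₁₀(σ'_p/σ'_0) + C_c·log₁₀(σ'_f/σ'_p)]
    = 5.5/1.83 × [0.021×log₁₀(138/120) + 0.25×log₁₀(171.5/138)]
    = 3.0055 × [0.0012747 + 0.023596] = 0.07475 m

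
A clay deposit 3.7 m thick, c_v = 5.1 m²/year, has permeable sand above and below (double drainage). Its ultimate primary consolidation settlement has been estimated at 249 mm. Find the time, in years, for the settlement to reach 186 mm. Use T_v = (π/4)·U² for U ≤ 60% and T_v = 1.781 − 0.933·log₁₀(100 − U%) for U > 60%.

Drainage path length: H_d = H/2 = 1.85 m (double drainage).
U = S(t)/S_ult = 186/249 = 0.747.
U > 60%: T_v = 1.781 − 0.933·log₁₀(100 − 74.699) = 0.47187.
t = T_v·H_d²/c_v = 0.47187×1.85²/5.1 = 0.3167 years.

t ≈ 0.317 years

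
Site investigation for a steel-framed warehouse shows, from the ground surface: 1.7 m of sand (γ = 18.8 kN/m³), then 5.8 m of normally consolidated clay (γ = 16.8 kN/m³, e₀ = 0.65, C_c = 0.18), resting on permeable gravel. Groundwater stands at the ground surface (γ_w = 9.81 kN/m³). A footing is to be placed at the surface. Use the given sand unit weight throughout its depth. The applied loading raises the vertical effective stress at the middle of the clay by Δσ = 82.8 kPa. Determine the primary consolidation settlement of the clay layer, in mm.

Mid-depth of clay below the ground surface: z = 1.7 + 5.8/2 = 4.6 m.
Total vertical stress at mid-clay: σ_v = 18.8×1.7 + 16.8×2.9 = 80.68 kPa.
Pore pressure: u = 9.81×(4.6 − 0) = 45.126 kPa.
Initial effective stress: σ'_0 = σ_v − u = 80.68 − 45.126 = 35.554 kPa.
Final effective stress: σ'_f = σ'_0 + Δσ = 35.554 + 82.8 = 118.35 kPa.
Normally consolidated clay, so the full stress increment lies on the virgin compression line:
S_c = C_c·H/(1+e₀)·log₁₀(σ'_f/σ'_0) = 0.18×5.8/(1+0.65)×log₁₀(118.35/35.554)
    = 0.63273 × 0.52228 = 0.3305 m

S_c ≈ 330 mm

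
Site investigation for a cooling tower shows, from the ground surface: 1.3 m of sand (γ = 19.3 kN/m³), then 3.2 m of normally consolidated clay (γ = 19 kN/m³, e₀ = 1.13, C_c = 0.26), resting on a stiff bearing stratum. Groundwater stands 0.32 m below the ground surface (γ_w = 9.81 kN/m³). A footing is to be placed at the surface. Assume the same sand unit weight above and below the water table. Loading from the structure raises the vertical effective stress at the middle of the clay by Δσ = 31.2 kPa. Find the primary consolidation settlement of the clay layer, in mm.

Mid-depth of clay below the ground surface: z = 1.3 + 3.2/2 = 2.9 m.
Total vertical stress at mid-clay: σ_v = 19.3×1.3 + 19×1.6 = 55.49 kPa.
Pore pressure: u = 9.81×(2.9 − 0.32) = 25.31 kPa.
Initial effective stress: σ'_0 = σ_v − u = 55.49 − 25.31 = 30.18 kPa.
Final effective stress: σ'_f = σ'_0 + Δσ = 30.18 + 31.2 = 61.38 kPa.
Normally consolidated clay, so the full stress increment lies on the virgin compression line:
S_c = C_c·H/(1+e₀)·log₁₀(σ'_f/σ'_0) = 0.26×3.2/(1+1.13)×log₁₀(61.38/30.18)
    = 0.39061 × 0.30831 = 0.1204 m

S_c ≈ 120 mm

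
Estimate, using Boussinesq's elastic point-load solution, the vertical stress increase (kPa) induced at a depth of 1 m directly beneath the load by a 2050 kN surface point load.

Δσ_z ≈ 979 kPa

Boussinesq vertical stress below a point load on an elastic half-space:
Δσ_z = 3P/(2πz²) · [1 + (r/z)²]^(−5/2)
r/z = 0/1 = 0; [1+(r/z)²]^(−5/2) = 1.
Δσ_z = 3×2050/(2π×1²) × 1 = 978.8 × 1 = 978.8 kPa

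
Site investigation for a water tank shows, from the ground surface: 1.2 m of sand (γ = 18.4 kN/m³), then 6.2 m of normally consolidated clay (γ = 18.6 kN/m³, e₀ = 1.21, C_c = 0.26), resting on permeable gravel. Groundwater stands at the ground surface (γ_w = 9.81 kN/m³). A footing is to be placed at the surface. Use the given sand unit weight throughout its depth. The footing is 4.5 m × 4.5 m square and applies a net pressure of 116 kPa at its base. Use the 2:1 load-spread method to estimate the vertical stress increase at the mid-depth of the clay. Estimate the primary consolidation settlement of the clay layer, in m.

Mid-depth of clay below the ground surface: z = 1.2 + 6.2/2 = 4.3 m.
Total vertical stress at mid-clay: σ_v = 18.4×1.2 + 18.6×3.1 = 79.74 kPa.
Pore pressure: u = 9.81×(4.3 − 0) = 42.183 kPa.
Initial effective stress: σ'_0 = σ_v − u = 79.74 − 42.183 = 37.557 kPa.
Stress increase at mid-clay by the 2:1 spreading method:
Δσ = qBL/((B+z)(L+z)) = 116×4.5×4.5/((4.5+4.3)(4.5+4.3)) = 30.333 kPa
Final effective stress: σ'_f = σ'_0 + Δσ = 37.557 + 30.333 = 67.89 kPa.
Normally consolidated clay, so the full stress increment lies on the virgin compression line:
S_c = C_c·H/(1+e₀)·log₁₀(σ'_f/σ'_0) = 0.26×6.2/(1+1.21)×log₁₀(67.89/37.557)
    = 0.72941 × 0.25711 = 0.1875 m

S_c ≈ 0.188 m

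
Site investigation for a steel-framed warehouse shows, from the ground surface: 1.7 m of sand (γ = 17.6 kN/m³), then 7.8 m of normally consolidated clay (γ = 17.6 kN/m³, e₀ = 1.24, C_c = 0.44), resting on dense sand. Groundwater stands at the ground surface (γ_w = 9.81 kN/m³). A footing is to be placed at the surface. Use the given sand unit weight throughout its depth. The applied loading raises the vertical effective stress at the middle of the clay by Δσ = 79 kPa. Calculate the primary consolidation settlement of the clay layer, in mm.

S_c ≈ 688 mm

Mid-depth of clay below the ground surface: z = 1.7 + 7.8/2 = 5.6 m.
Total vertical stress at mid-clay: σ_v = 17.6×1.7 + 17.6×3.9 = 98.56 kPa.
Pore pressure: u = 9.81×(5.6 − 0) = 54.936 kPa.
Initial effective stress: σ'_0 = σ_v − u = 98.56 − 54.936 = 43.624 kPa.
Final effective stress: σ'_f = σ'_0 + Δσ = 43.624 + 79 = 122.62 kPa.
Normally consolidated clay, so the full stress increment lies on the virgin compression line:
S_c = C_c·H/(1+e₀)·log₁₀(σ'_f/σ'_0) = 0.44×7.8/(1+1.24)×log₁₀(122.62/43.624)
    = 1.5321 × 0.44884 = 0.6877 m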